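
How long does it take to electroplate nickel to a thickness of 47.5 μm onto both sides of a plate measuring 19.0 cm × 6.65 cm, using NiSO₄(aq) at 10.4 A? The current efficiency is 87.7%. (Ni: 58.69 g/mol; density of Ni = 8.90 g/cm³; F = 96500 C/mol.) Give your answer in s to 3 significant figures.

Plated area = 2 × 19.0 × 6.65 = 252.7 cm²
Volume = 252.7 × 47.5×10⁻⁴ cm = 1.200 cm³
m(Ni) = 1.200 × 8.90 = 10.68 g
n(Ni) = 10.68 / 58.69 = 0.1820 mol; n(e⁻) = 2 × 0.1820 = 0.3640 mol
Q = 0.3640 × 96500 / 0.877 = 40050 C
t = 40050 / 10.4 = 3851 s

3850 s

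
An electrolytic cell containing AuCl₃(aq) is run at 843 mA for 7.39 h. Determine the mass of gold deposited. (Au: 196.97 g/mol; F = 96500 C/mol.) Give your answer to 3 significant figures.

Q = It = 0.843 × 26604 = 22430 C
n(e⁻) = 22430 / 96500 = 0.2324 mol
Au³⁺ + 3e⁻ → Au, so n(Au) = 0.2324 / 3 = 0.07747 mol
m = 0.07747 × 196.97 = 15.3 g

15.3 g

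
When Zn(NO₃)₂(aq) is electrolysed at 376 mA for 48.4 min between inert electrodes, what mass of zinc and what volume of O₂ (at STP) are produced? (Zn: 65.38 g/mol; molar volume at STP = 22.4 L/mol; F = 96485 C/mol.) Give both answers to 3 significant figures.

0.370 g Zn; 0.0634 L O₂

Q = 0.376 × 2904 = 1092 C; n(e⁻) = 1092 / 96485 = 0.01132 mol
Cathode: Zn²⁺ + 2e⁻ → Zn → n(Zn) = 0.01132/2 = 0.005660 mol → 0.370 g
Anode: 2H₂O → O₂ + 4H⁺ + 4e⁻ → n(O₂) = 0.01132/4 = 0.002830 mol → 0.0634 L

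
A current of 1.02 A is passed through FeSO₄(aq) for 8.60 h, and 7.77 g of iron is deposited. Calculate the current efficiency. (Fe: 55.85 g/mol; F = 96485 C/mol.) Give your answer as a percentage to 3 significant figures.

85.0%

Q = 1.02 × 30960 = 31580 C
n(e⁻) = 31580 / 96485 = 0.3273 mol
Fe²⁺ + 2e⁻ → Fe, so theoretical n(Fe) = 0.1637 mol → 9.143 g
Efficiency = 7.77 / 9.143 = 0.8498 = 85.0%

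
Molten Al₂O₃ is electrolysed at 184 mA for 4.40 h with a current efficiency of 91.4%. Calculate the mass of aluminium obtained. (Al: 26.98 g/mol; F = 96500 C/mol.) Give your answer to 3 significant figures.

Q = 0.184 × 15840 = 2915 C
n(e⁻) = 2915 / 96500 = 0.03021 mol
Al³⁺ + 3e⁻ → Al, so theoretical m(Al) = 0.01007 × 26.98 = 0.2717 g
Actual mass = 91.4% × 0.2717 = 0.248 g

0.248 g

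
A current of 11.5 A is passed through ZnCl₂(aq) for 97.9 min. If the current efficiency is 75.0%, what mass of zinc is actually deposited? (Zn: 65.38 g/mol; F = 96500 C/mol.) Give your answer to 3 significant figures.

17.2 g

Q = 11.5 × 5874 = 67550 C
n(e⁻) = 67550 / 96500 = 0.7000 mol
Zn²⁺ + 2e⁻ → Zn, so theoretical m(Zn) = 0.3500 × 65.38 = 22.88 g
Actual mass = 75.0% × 22.88 = 17.2 g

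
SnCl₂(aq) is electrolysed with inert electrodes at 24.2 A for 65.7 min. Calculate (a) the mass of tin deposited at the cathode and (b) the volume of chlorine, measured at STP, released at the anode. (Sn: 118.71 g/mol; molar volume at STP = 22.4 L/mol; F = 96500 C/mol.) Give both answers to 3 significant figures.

Q = 24.2 × 3942 = 95400 C; n(e⁻) = 95400 / 96500 = 0.9886 mol
Cathode: Sn²⁺ + 2e⁻ → Sn → n(Sn) = 0.9886/2 = 0.4943 mol → 58.7 g
Anode: 2Cl⁻ → Cl₂ + 2e⁻ → n(Cl₂) = 0.9886/2 = 0.4943 mol → 11.1 L

58.7 g Sn; 11.1 L Cl₂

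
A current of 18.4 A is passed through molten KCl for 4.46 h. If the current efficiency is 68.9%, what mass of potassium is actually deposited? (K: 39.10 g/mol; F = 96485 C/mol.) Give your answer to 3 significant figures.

82.5 g

Q = 18.4 × 16056 = 2.954×10^5 C
n(e⁻) = 2.954×10^5 / 96485 = 3.062 mol
K⁺ + e⁻ → K, so theoretical m(K) = 3.062 × 39.10 = 119.7 g
Actual mass = 68.9% × 119.7 = 82.5 g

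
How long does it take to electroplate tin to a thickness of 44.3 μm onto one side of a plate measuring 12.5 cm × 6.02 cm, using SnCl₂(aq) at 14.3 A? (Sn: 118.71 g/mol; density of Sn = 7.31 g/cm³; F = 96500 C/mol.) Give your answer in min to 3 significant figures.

4.62 min

Plated area = 12.5 × 6.02 = 75.25 cm²
Volume = 75.25 × 44.3×10⁻⁴ cm = 0.3334 cm³
m(Sn) = 0.3334 × 7.31 = 2.437 g
n(Sn) = 2.437 / 118.71 = 0.02053 mol; n(e⁻) = 2 × 0.02053 = 0.04106 mol
Q = 0.04106 × 96500 = 3962 C
t = 3962 / 14.3 = 277.1 s = 4.62 min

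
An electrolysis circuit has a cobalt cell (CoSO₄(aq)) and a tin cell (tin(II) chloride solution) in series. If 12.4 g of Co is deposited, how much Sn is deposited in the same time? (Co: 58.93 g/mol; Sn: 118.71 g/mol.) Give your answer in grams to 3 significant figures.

n(Co) = 12.4 / 58.93 = 0.2104 mol
Co²⁺ + 2e⁻ → Co, so n(e⁻) = 2 × 0.2104 = 0.4208 mol
The cells are in series, so the same charge (and hence the same n(e⁻) = 0.4208 mol) passes through both.
Sn²⁺ + 2e⁻ → Sn, so n(Sn) = 0.4208 / 2 = 0.2104 mol
m(Sn) = 0.2104 × 118.71 = 25.0 g

25.0 g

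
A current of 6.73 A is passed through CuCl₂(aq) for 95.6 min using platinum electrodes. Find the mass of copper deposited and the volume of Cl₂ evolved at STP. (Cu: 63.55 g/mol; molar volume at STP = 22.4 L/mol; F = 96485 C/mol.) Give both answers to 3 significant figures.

Q = 6.73 × 5736 = 38600 C; n(e⁻) = 38600 / 96485 = 0.4001 mol
Cathode: Cu²⁺ + 2e⁻ → Cu → n(Cu) = 0.4001/2 = 0.2001 mol → 12.7 g
Anode: 2Cl⁻ → Cl₂ + 2e⁻ → n(Cl₂) = 0.4001/2 = 0.2001 mol → 4.48 L

12.7 g Cu; 4.48 L Cl₂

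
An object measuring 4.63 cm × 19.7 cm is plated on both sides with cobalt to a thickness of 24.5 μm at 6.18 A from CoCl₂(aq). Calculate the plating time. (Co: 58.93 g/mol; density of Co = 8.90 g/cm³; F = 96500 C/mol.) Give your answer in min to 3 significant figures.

35.1 min

Plated area = 2 × 4.63 × 19.7 = 182.4 cm²
Volume = 182.4 × 24.5×10⁻⁴ cm = 0.4469 cm³
m(Co) = 0.4469 × 8.90 = 3.977 g
n(Co) = 3.977 / 58.93 = 0.06749 mol; n(e⁻) = 2 × 0.06749 = 0.1350 mol
Q = 0.1350 × 96500 = 13030 C
t = 13030 / 6.18 = 2108 s = 35.1 min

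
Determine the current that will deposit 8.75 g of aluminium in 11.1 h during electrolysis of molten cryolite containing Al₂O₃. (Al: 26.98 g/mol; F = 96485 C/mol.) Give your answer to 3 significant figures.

2.35 A

n(Al) = 8.75 / 26.98 = 0.3243 mol
Al³⁺ + 3e⁻ → Al, so n(e⁻) = 3 × 0.3243 = 0.9729 mol
Q = 0.9729 × 96485 = 93870 C
I = Q / t = 93870 / 39960 s = 2.35 A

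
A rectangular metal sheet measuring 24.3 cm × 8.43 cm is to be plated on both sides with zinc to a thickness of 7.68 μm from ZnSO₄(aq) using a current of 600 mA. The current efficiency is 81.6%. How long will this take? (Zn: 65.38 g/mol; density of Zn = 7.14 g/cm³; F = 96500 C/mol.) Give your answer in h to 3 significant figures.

3.76 h

Plated area = 2 × 24.3 × 8.43 = 409.7 cm²
Volume = 409.7 × 7.68×10⁻⁴ cm = 0.3146 cm³
m(Zn) = 0.3146 × 7.14 = 2.246 g
n(Zn) = 2.246 / 65.38 = 0.03435 mol; n(e⁻) = 2 × 0.03435 = 0.06870 mol
Q = 0.06870 × 96500 / 0.816 = 8124 C
t = 8124 / 0.600 = 13540 s = 3.76 h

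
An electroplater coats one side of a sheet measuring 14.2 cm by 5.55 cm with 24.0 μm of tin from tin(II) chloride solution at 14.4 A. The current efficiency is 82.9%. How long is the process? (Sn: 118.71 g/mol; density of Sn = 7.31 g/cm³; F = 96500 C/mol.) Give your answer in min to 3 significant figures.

Plated area = 14.2 × 5.55 = 78.81 cm²
Volume = 78.81 × 24.0×10⁻⁴ cm = 0.1891 cm³
m(Sn) = 0.1891 × 7.31 = 1.382 g
n(Sn) = 1.382 / 118.71 = 0.01164 mol; n(e⁻) = 2 × 0.01164 = 0.02328 mol
Q = 0.02328 × 96500 / 0.829 = 2710 C
t = 2710 / 14.4 = 188.2 s = 3.14 min

3.14 min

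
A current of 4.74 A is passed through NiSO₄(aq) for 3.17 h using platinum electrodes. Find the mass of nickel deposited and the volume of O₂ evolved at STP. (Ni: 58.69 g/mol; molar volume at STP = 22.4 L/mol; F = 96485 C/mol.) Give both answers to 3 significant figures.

16.5 g Ni; 3.14 L O₂

Q = 4.74 × 11412 = 54090 C; n(e⁻) = 54090 / 96485 = 0.5606 mol
Cathode: Ni²⁺ + 2e⁻ → Ni → n(Ni) = 0.5606/2 = 0.2803 mol → 16.5 g
Anode: 2H₂O → O₂ + 4H⁺ + 4e⁻ → n(O₂) = 0.5606/4 = 0.1402 mol → 3.14 L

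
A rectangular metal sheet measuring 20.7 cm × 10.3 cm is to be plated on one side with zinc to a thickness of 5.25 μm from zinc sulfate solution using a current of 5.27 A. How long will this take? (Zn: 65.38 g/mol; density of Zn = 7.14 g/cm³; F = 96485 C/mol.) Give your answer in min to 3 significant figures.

7.46 min

Plated area = 20.7 × 10.3 = 213.2 cm²
Volume = 213.2 × 5.25×10⁻⁴ cm = 0.1119 cm³
m(Zn) = 0.1119 × 7.14 = 0.7990 g
n(Zn) = 0.7990 / 65.38 = 0.01222 mol; n(e⁻) = 2 × 0.01222 = 0.02444 mol
Q = 0.02444 × 96485 = 2358 C
t = 2358 / 5.27 = 447.4 s = 7.46 min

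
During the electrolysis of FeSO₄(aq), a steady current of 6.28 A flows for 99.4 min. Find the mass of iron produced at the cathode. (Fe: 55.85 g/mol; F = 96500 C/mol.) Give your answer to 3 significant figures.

10.8 g

Charge passed = 6.28 × 5964 = 37450 C
n(e⁻) = Q/F = 37450/96500 = 0.3881 mol
Fe²⁺ + 2e⁻ → Fe, so n(Fe) = 0.3881 / 2 = 0.1941 mol
m = 0.1941 × 55.85 = 10.8 g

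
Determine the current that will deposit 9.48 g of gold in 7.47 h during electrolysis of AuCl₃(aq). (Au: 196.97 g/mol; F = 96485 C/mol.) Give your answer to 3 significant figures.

0.518 A

n(Au) = 9.48 / 196.97 = 0.04813 mol
Au³⁺ + 3e⁻ → Au, so n(e⁻) = 3 × 0.04813 = 0.1444 mol
Q = 0.1444 × 96485 = 13930 C
I = Q / t = 13930 / 26892 s = 0.518 A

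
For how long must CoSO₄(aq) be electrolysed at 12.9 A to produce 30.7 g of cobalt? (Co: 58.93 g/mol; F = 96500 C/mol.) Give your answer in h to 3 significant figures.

n(Co) = 30.7 / 58.93 = 0.5210 mol
Co²⁺ + 2e⁻ → Co, so n(e⁻) = 2 × 0.5210 = 1.042 mol
Q = 1.042 × 96500 = 1.006×10^5 C
t = Q / I = 1.006×10^5 / 12.9 = 7798 s = 2.17 h

2.17 h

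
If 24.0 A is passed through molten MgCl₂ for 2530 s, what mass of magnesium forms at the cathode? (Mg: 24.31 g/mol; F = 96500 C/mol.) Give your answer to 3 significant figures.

7.65 g

Q = 24.0 A × 2530 s = 60720 C
n(e⁻) = 60720 / 96500 = 0.6292 mol
Mg²⁺ + 2e⁻ → Mg, so n(Mg) = 0.6292 / 2 = 0.3146 mol
m = 0.3146 × 24.31 = 7.65 g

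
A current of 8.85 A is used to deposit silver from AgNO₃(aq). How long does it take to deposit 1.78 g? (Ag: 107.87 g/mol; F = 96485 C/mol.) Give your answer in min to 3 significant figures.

n(Ag) = 1.78 / 107.87 = 0.01650 mol
Ag⁺ + e⁻ → Ag, so n(e⁻) = 0.01650 mol
Q = 0.01650 × 96485 = 1592 C
t = Q / I = 1592 / 8.85 = 179.9 s = 3.00 min

3.00 min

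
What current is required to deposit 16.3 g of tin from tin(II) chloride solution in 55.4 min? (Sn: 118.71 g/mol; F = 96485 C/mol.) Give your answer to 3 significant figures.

n(Sn) = 16.3 / 118.71 = 0.1373 mol
Sn²⁺ + 2e⁻ → Sn, so n(e⁻) = 2 × 0.1373 = 0.2746 mol
Q = 0.2746 × 96485 = 26490 C
I = Q / t = 26490 / 3324 s = 7.97 A

7.97 A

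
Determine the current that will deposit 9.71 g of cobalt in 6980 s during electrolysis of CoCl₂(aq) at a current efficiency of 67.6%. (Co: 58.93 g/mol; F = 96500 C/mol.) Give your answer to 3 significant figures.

n(Co) = 9.71 / 58.93 = 0.1648 mol
Co²⁺ + 2e⁻ → Co, so n(e⁻) = 2 × 0.1648 = 0.3296 mol
Q = 0.3296 × 96500 / 0.676 = 47050 C
I = Q / t = 47050 / 6980 s = 6.74 A

6.74 A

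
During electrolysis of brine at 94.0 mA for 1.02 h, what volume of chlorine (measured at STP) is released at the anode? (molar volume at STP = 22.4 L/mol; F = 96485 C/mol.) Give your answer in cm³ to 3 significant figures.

Q = It = 0.0940 × 3672 = 345.2 C
n(e⁻) = 345.2 / 96485 = 0.003578 mol
2Cl⁻ → Cl₂ + 2e⁻, so n(Cl₂) = 0.003578 / 2 = 0.001789 mol
V = 0.001789 × 22.4 = 0.04007 L
= 40.1 cm³

40.1 cm³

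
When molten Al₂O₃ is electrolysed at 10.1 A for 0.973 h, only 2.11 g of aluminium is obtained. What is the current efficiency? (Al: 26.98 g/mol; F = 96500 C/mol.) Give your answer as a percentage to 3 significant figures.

64.0%

Q = 10.1 × 3502.8 = 35380 C
n(e⁻) = 35380 / 96500 = 0.3666 mol
Al³⁺ + 3e⁻ → Al, so theoretical n(Al) = 0.1222 mol → 3.297 g
Efficiency = 2.11 / 3.297 = 0.6400 = 64.0%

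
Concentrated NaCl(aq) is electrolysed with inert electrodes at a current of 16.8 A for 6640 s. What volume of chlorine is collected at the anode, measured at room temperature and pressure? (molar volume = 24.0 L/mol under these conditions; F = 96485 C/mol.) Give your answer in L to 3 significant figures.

13.9 L

Q = 16.8 A × 6640 s = 1.116×10^5 C
n(e⁻) = Q/F = 1.116×10^5/96485 = 1.157 mol
2Cl⁻ → Cl₂ + 2e⁻, so n(Cl₂) = 1.157 / 2 = 0.5785 mol
V = 0.5785 × 24.0 = 13.88 L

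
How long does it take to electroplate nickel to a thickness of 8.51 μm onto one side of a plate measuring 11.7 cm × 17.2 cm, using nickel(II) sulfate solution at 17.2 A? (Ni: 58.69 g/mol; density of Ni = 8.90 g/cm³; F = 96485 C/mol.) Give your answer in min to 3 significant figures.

Plated area = 11.7 × 17.2 = 201.2 cm²
Volume = 201.2 × 8.51×10⁻⁴ cm = 0.1712 cm³
m(Ni) = 0.1712 × 8.90 = 1.524 g
n(Ni) = 1.524 / 58.69 = 0.02597 mol; n(e⁻) = 2 × 0.02597 = 0.05194 mol
Q = 0.05194 × 96485 = 5011 C
t = 5011 / 17.2 = 291.3 s = 4.86 min

4.86 min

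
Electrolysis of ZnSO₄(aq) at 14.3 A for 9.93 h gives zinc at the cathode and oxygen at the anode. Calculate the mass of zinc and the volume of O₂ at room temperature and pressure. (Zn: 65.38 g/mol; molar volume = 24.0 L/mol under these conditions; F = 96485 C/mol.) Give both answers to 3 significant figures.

Q = 14.3 × 35748 = 5.112×10^5 C; n(e⁻) = 5.112×10^5 / 96485 = 5.298 mol
Cathode: Zn²⁺ + 2e⁻ → Zn → n(Zn) = 5.298/2 = 2.649 mol → 173 g
Anode: 2H₂O → O₂ + 4H⁺ + 4e⁻ → n(O₂) = 5.298/4 = 1.325 mol → 31.8 L

173 g Zn; 31.8 L O₂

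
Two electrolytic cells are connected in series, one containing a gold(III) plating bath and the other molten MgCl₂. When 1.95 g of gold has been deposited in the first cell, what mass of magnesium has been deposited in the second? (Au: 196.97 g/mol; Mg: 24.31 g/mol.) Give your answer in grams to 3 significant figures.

0.361 g

n(Au) = 1.95 / 196.97 = 0.009900 mol
Au³⁺ + 3e⁻ → Au, so n(e⁻) = 3 × 0.009900 = 0.02970 mol
The cells are in series, so the same charge (and hence the same n(e⁻) = 0.02970 mol) passes through both.
Mg²⁺ + 2e⁻ → Mg, so n(Mg) = 0.02970 / 2 = 0.01485 mol
m(Mg) = 0.01485 × 24.31 = 0.361 g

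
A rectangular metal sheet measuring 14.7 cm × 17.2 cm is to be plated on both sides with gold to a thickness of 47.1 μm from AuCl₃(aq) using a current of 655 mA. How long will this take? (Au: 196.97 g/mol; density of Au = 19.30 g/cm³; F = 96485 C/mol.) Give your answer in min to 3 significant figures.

Plated area = 2 × 14.7 × 17.2 = 505.7 cm²
Volume = 505.7 × 47.1×10⁻⁴ cm = 2.382 cm³
m(Au) = 2.382 × 19.30 = 45.97 g
n(Au) = 45.97 / 196.97 = 0.2334 mol; n(e⁻) = 3 × 0.2334 = 0.7002 mol
Q = 0.7002 × 96485 = 67560 C
t = 67560 / 0.655 = 1.031×10^5 s = 1720 min

1720 min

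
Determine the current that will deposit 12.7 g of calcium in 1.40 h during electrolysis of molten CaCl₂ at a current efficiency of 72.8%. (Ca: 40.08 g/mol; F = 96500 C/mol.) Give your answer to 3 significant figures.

16.7 A

n(Ca) = 12.7 / 40.08 = 0.3169 mol
Ca²⁺ + 2e⁻ → Ca, so n(e⁻) = 2 × 0.3169 = 0.6338 mol
Q = 0.6338 × 96500 / 0.728 = 84010 C
I = Q / t = 84010 / 5040 s = 16.7 A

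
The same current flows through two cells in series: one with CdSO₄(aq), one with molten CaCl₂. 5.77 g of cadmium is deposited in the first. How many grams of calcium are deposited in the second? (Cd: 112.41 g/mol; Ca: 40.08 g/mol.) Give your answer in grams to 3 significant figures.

2.06 g

n(Cd) = 5.77 / 112.41 = 0.05133 mol
Cd²⁺ + 2e⁻ → Cd, so n(e⁻) = 2 × 0.05133 = 0.1027 mol
Since the cells are in series, n(e⁻) in the Ca cell is also 0.1027 mol.
Ca²⁺ + 2e⁻ → Ca, so n(Ca) = 0.1027 / 2 = 0.05135 mol
m(Ca) = 0.05135 × 40.08 = 2.06 g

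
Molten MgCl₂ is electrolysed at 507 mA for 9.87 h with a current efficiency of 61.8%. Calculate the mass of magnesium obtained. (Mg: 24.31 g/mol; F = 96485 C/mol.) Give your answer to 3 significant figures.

Q = 0.507 × 35532 = 18010 C
n(e⁻) = 18010 / 96485 = 0.1867 mol
Mg²⁺ + 2e⁻ → Mg, so theoretical m(Mg) = 0.09335 × 24.31 = 2.269 g
Actual mass = 61.8% × 2.269 = 1.40 g

1.40 g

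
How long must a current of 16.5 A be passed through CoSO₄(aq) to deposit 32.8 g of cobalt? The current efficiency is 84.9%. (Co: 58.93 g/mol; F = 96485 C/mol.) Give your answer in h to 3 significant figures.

n(Co) = 32.8 / 58.93 = 0.5566 mol
Co²⁺ + 2e⁻ → Co, so n(e⁻) = 2 × 0.5566 = 1.113 mol
Q = 1.113 × 96485 / 0.849 = 1.265×10^5 C
t = Q / I = 1.265×10^5 / 16.5 = 7667 s = 2.13 h

2.13 h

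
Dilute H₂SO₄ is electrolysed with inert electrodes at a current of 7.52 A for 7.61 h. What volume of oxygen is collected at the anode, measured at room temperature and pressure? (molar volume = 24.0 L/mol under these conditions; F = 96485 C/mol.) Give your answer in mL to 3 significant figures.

12800 mL

Charge passed = 7.52 × 27396 = 2.060×10^5 C
Moles of electrons = 2.060×10^5 / 96485 = 2.135 mol
2H₂O → O₂ + 4H⁺ + 4e⁻, so n(O₂) = 2.135 / 4 = 0.5338 mol
V = 0.5338 × 24.0 = 12.81 L
= 12800 mL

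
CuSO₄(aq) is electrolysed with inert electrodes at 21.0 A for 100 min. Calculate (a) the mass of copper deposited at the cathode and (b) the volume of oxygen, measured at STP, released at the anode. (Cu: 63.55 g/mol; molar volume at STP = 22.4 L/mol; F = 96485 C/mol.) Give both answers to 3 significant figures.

41.5 g Cu; 7.31 L O₂

Q = 21.0 × 6000 = 1.260×10^5 C; n(e⁻) = 1.260×10^5 / 96485 = 1.306 mol
Cathode: Cu²⁺ + 2e⁻ → Cu → n(Cu) = 1.306/2 = 0.6530 mol → 41.5 g
Anode: 2H₂O → O₂ + 4H⁺ + 4e⁻ → n(O₂) = 1.306/4 = 0.3265 mol → 7.31 L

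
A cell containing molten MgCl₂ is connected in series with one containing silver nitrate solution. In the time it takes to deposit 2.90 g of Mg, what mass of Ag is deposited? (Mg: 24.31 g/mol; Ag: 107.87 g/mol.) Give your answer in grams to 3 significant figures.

25.7 g

n(Mg) = 2.90 / 24.31 = 0.1193 mol
Mg²⁺ + 2e⁻ → Mg, so n(e⁻) = 2 × 0.1193 = 0.2386 mol
Same current for the same time ⇒ same n(e⁻) = 0.2386 mol in both cells.
Ag⁺ + e⁻ → Ag, so n(Ag) = 0.2386 mol
m(Ag) = 0.2386 × 107.87 = 25.7 g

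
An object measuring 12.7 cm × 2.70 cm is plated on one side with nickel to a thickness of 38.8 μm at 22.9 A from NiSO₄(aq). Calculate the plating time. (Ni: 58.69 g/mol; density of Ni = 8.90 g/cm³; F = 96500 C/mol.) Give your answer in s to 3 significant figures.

Plated area = 12.7 × 2.70 = 34.29 cm²
Volume = 34.29 × 38.8×10⁻⁴ cm = 0.1330 cm³
m(Ni) = 0.1330 × 8.90 = 1.184 g
n(Ni) = 1.184 / 58.69 = 0.02017 mol; n(e⁻) = 2 × 0.02017 = 0.04034 mol
Q = 0.04034 × 96500 = 3893 C
t = 3893 / 22.9 = 170.0 s

170 s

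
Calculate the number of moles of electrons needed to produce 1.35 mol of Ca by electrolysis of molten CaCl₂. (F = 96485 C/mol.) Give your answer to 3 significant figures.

Ca²⁺ + 2e⁻ → Ca, so n(e⁻) = 2 × 1.35 = 2.700 mol

2.70 mol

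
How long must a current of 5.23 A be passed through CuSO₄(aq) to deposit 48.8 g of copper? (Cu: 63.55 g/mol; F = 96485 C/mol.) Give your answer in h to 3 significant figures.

7.87 h

n(Cu) = 48.8 / 63.55 = 0.7679 mol
Cu²⁺ + 2e⁻ → Cu, so n(e⁻) = 2 × 0.7679 = 1.536 mol
Q = 1.536 × 96485 = 1.482×10^5 C
t = Q / I = 1.482×10^5 / 5.23 = 28340 s = 7.87 h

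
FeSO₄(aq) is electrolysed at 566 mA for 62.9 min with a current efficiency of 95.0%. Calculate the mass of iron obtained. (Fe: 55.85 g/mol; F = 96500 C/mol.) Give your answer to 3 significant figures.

0.587 g

Q = 0.566 × 3774 = 2136 C
n(e⁻) = 2136 / 96500 = 0.02213 mol
Fe²⁺ + 2e⁻ → Fe, so theoretical m(Fe) = 0.01107 × 55.85 = 0.6183 g
Actual mass = 95.0% × 0.6183 = 0.587 g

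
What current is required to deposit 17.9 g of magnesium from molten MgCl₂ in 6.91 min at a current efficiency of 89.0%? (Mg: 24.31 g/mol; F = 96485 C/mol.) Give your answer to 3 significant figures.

n(Mg) = 17.9 / 24.31 = 0.7363 mol
Mg²⁺ + 2e⁻ → Mg, so n(e⁻) = 2 × 0.7363 = 1.473 mol
Q = 1.473 × 96485 / 0.890 = 1.597×10^5 C
I = Q / t = 1.597×10^5 / 414.6 s = 385 A

385 A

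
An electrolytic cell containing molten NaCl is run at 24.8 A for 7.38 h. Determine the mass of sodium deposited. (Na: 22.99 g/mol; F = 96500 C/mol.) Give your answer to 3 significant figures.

157 g

Charge passed = 24.8 × 26568 = 6.589×10^5 C
n(e⁻) = 6.589×10^5 / 96500 = 6.828 mol
Na⁺ + e⁻ → Na, so n(Na) = 6.828 mol
m = 6.828 × 22.99 = 157 g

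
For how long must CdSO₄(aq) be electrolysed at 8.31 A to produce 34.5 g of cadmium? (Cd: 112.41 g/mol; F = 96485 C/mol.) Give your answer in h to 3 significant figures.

n(Cd) = 34.5 / 112.41 = 0.3069 mol
Cd²⁺ + 2e⁻ → Cd, so n(e⁻) = 2 × 0.3069 = 0.6138 mol
Q = 0.6138 × 96485 = 59220 C
t = Q / I = 59220 / 8.31 = 7126 s = 1.98 h

1.98 h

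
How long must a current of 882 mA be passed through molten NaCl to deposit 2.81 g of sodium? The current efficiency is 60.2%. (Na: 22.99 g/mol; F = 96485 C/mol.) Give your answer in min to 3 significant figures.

370 min

n(Na) = 2.81 / 22.99 = 0.1222 mol
Na⁺ + e⁻ → Na, so n(e⁻) = 0.1222 mol
Q = 0.1222 × 96485 / 0.602 = 19590 C
t = Q / I = 19590 / 0.882 = 22210 s = 370 min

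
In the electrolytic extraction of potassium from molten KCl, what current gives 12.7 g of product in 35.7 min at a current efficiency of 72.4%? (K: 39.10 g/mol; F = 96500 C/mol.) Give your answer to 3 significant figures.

n(K) = 12.7 / 39.10 = 0.3248 mol
K⁺ + e⁻ → K, so n(e⁻) = 0.3248 mol
Q = 0.3248 × 96500 / 0.724 = 43290 C
I = Q / t = 43290 / 2142 s = 20.2 A

20.2 A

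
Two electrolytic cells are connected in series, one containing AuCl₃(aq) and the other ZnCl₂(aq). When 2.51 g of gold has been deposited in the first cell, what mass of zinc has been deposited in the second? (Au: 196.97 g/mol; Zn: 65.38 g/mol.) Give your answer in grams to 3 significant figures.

n(Au) = 2.51 / 196.97 = 0.01274 mol
Au³⁺ + 3e⁻ → Au, so n(e⁻) = 3 × 0.01274 = 0.03822 mol
The cells are in series, so the same charge (and hence the same n(e⁻) = 0.03822 mol) passes through both.
Zn²⁺ + 2e⁻ → Zn, so n(Zn) = 0.03822 / 2 = 0.01911 mol
m(Zn) = 0.01911 × 65.38 = 1.25 g

1.25 g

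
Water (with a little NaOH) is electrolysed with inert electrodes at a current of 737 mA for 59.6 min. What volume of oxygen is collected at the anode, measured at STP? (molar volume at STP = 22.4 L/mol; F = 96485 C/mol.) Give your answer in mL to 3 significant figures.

Charge passed = 0.737 × 3576 = 2636 C
n(e⁻) = Q/F = 2636/96485 = 0.02732 mol
2H₂O → O₂ + 4H⁺ + 4e⁻, so n(O₂) = 0.02732 / 4 = 0.006830 mol
V = 0.006830 × 22.4 = 0.1530 L
= 153 mL

153 mL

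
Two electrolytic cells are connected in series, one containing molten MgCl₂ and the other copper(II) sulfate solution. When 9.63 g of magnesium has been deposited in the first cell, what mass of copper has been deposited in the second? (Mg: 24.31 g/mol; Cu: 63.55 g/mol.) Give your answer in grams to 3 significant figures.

n(Mg) = 9.63 / 24.31 = 0.3961 mol
Mg²⁺ + 2e⁻ → Mg, so n(e⁻) = 2 × 0.3961 = 0.7922 mol
In series, the same 0.7922 mol of electrons flows through the second cell.
Cu²⁺ + 2e⁻ → Cu, so n(Cu) = 0.7922 / 2 = 0.3961 mol
m(Cu) = 0.3961 × 63.55 = 25.2 g

25.2 g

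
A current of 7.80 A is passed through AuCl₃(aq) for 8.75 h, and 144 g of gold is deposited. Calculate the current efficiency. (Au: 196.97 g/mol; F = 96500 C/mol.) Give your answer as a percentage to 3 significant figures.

Q = 7.80 × 31500 = 2.457×10^5 C
n(e⁻) = 2.457×10^5 / 96500 = 2.546 mol
Au³⁺ + 3e⁻ → Au, so theoretical n(Au) = 0.8487 mol → 167.2 g
Efficiency = 144 / 167.2 = 0.8612 = 86.1%

86.1%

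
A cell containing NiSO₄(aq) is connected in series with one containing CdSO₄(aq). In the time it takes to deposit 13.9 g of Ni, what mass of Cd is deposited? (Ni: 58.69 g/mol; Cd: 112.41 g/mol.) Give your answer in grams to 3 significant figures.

n(Ni) = 13.9 / 58.69 = 0.2368 mol
Ni²⁺ + 2e⁻ → Ni, so n(e⁻) = 2 × 0.2368 = 0.4736 mol
The cells are in series, so the same charge (and hence the same n(e⁻) = 0.4736 mol) passes through both.
Cd²⁺ + 2e⁻ → Cd, so n(Cd) = 0.4736 / 2 = 0.2368 mol
m(Cd) = 0.2368 × 112.41 = 26.6 g

26.6 g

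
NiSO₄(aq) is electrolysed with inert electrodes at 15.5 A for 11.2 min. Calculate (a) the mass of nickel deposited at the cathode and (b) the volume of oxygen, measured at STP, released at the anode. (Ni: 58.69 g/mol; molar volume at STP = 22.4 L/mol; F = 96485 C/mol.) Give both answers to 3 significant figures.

3.17 g Ni; 0.605 L O₂

Q = 15.5 × 672 = 10420 C; n(e⁻) = 10420 / 96485 = 0.1080 mol
Cathode: Ni²⁺ + 2e⁻ → Ni → n(Ni) = 0.1080/2 = 0.05400 mol → 3.17 g
Anode: 2H₂O → O₂ + 4H⁺ + 4e⁻ → n(O₂) = 0.1080/4 = 0.02700 mol → 0.605 L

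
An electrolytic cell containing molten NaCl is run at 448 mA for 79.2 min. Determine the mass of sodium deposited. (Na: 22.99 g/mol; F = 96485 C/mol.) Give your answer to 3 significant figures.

Charge passed = 0.448 × 4752 = 2129 C
Moles of electrons = 2129 / 96485 = 0.02207 mol
Na⁺ + e⁻ → Na, so n(Na) = 0.02207 mol
m = 0.02207 × 22.99 = 0.507 g

0.507 g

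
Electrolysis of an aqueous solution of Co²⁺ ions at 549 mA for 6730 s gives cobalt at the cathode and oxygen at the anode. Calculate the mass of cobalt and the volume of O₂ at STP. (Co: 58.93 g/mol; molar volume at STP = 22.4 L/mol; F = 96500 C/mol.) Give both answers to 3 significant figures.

Q = 0.549 × 6730 = 3695 C; n(e⁻) = 3695 / 96500 = 0.03829 mol
Cathode: Co²⁺ + 2e⁻ → Co → n(Co) = 0.03829/2 = 0.01915 mol → 1.13 g
Anode: 2H₂O → O₂ + 4H⁺ + 4e⁻ → n(O₂) = 0.03829/4 = 0.009573 mol → 0.214 L

1.13 g Co; 0.214 L O₂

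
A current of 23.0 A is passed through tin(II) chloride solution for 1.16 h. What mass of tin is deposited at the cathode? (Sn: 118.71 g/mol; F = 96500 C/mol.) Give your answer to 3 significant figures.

Charge passed = 23.0 × 4176 = 96050 C
Moles of electrons = 96050 / 96500 = 0.9953 mol
Sn²⁺ + 2e⁻ → Sn, so n(Sn) = 0.9953 / 2 = 0.4977 mol
m = 0.4977 × 118.71 = 59.1 g

59.1 g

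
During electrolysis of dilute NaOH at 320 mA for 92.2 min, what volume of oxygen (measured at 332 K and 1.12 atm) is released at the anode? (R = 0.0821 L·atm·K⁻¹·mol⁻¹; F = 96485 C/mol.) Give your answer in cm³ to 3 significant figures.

Q = It = 0.320 × 5532 = 1770 C
n(e⁻) = Q/F = 1770/96485 = 0.01834 mol
2H₂O → O₂ + 4H⁺ + 4e⁻, so n(O₂) = 0.01834 / 4 = 0.004585 mol
V = nRT/P = 0.004585 × 0.0821 × 332 / 1.12 = 0.1116 L
= 112 cm³

112 cm³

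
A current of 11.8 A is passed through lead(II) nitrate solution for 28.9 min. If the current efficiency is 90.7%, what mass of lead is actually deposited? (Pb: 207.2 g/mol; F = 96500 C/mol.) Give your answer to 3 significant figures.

Q = 11.8 × 1734 = 20460 C
n(e⁻) = 20460 / 96500 = 0.2120 mol
Pb²⁺ + 2e⁻ → Pb, so theoretical m(Pb) = 0.1060 × 207.2 = 21.96 g
Actual mass = 90.7% × 21.96 = 19.9 g

19.9 g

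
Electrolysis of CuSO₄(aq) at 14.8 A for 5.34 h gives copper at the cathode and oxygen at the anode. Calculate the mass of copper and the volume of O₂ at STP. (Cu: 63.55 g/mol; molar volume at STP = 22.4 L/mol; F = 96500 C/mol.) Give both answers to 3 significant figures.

Q = 14.8 × 19224 = 2.845×10^5 C; n(e⁻) = 2.845×10^5 / 96500 = 2.948 mol
Cathode: Cu²⁺ + 2e⁻ → Cu → n(Cu) = 2.948/2 = 1.474 mol → 93.7 g
Anode: 2H₂O → O₂ + 4H⁺ + 4e⁻ → n(O₂) = 2.948/4 = 0.7370 mol → 16.5 L

93.7 g Cu; 16.5 L O₂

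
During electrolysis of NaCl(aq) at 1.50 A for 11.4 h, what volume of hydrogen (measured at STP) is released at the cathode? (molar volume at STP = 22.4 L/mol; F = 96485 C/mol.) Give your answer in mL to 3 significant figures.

7150 mL

Charge passed = 1.50 × 41040 = 61560 C
Moles of electrons = 61560 / 96485 = 0.6380 mol
2H⁺ + 2e⁻ → H₂, so n(H₂) = 0.6380 / 2 = 0.3190 mol
V = 0.3190 × 22.4 = 7.146 L
= 7150 mL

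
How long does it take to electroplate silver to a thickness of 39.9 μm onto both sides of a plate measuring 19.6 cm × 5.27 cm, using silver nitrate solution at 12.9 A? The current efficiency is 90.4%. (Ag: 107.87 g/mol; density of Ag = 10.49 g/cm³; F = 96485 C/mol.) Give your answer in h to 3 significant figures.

0.184 h

Plated area = 2 × 19.6 × 5.27 = 206.6 cm²
Volume = 206.6 × 39.9×10⁻⁴ cm = 0.8243 cm³
m(Ag) = 0.8243 × 10.49 = 8.647 g
n(Ag) = 8.647 / 107.87 = 0.08016 mol; n(e⁻) = 0.08016 mol
Q = 0.08016 × 96485 / 0.904 = 8556 C
t = 8556 / 12.9 = 663.3 s = 0.184 h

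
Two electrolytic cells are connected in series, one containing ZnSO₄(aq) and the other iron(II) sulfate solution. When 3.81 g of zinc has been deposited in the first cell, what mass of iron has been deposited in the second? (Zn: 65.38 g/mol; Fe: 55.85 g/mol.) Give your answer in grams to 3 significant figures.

3.25 g

n(Zn) = 3.81 / 65.38 = 0.05827 mol
Zn²⁺ + 2e⁻ → Zn, so n(e⁻) = 2 × 0.05827 = 0.1165 mol
Same current for the same time ⇒ same n(e⁻) = 0.1165 mol in both cells.
Fe²⁺ + 2e⁻ → Fe, so n(Fe) = 0.1165 / 2 = 0.05825 mol
m(Fe) = 0.05825 × 55.85 = 3.25 g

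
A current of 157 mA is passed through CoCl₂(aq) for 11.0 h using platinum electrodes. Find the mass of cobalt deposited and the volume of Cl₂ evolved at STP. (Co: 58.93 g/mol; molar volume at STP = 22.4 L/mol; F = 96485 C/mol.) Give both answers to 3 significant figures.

Q = 0.157 × 39600 = 6217 C; n(e⁻) = 6217 / 96485 = 0.06443 mol
Cathode: Co²⁺ + 2e⁻ → Co → n(Co) = 0.06443/2 = 0.03222 mol → 1.90 g
Anode: 2Cl⁻ → Cl₂ + 2e⁻ → n(Cl₂) = 0.06443/2 = 0.03222 mol → 0.722 L

1.90 g Co; 0.722 L Cl₂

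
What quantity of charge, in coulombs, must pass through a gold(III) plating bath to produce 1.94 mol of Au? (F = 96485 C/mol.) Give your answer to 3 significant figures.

5.62×10^5 C

Au³⁺ + 3e⁻ → Au, so n(e⁻) = 3 × 1.94 = 5.820 mol
Q = 5.820 × 96485 = 5.615×10^5 C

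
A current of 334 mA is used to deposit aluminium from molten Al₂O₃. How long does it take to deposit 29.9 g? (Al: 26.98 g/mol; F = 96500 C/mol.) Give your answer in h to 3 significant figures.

267 h

n(Al) = 29.9 / 26.98 = 1.108 mol
Al³⁺ + 3e⁻ → Al, so n(e⁻) = 3 × 1.108 = 3.324 mol
Q = 3.324 × 96500 = 3.208×10^5 C
t = Q / I = 3.208×10^5 / 0.334 = 9.605×10^5 s = 267 h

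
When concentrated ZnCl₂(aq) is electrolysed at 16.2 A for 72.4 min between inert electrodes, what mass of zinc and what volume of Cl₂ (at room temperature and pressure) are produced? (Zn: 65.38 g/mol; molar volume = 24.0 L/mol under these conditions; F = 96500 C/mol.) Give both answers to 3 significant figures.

Q = 16.2 × 4344 = 70370 C; n(e⁻) = 70370 / 96500 = 0.7292 mol
Cathode: Zn²⁺ + 2e⁻ → Zn → n(Zn) = 0.7292/2 = 0.3646 mol → 23.8 g
Anode: 2Cl⁻ → Cl₂ + 2e⁻ → n(Cl₂) = 0.7292/2 = 0.3646 mol → 8.75 L

23.8 g Zn; 8.75 L Cl₂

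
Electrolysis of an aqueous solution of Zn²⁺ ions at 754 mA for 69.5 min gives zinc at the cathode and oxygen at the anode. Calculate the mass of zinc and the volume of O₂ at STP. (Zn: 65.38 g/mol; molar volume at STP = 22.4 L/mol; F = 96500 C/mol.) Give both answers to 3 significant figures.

1.07 g Zn; 0.182 L O₂

Q = 0.754 × 4170 = 3144 C; n(e⁻) = 3144 / 96500 = 0.03258 mol
Cathode: Zn²⁺ + 2e⁻ → Zn → n(Zn) = 0.03258/2 = 0.01629 mol → 1.07 g
Anode: 2H₂O → O₂ + 4H⁺ + 4e⁻ → n(O₂) = 0.03258/4 = 0.008145 mol → 0.182 L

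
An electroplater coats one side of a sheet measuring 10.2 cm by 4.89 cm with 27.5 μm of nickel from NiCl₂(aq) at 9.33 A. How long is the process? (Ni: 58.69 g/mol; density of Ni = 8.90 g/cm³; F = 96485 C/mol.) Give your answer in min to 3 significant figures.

7.17 min

Plated area = 10.2 × 4.89 = 49.88 cm²
Volume = 49.88 × 27.5×10⁻⁴ cm = 0.1372 cm³
m(Ni) = 0.1372 × 8.90 = 1.221 g
n(Ni) = 1.221 / 58.69 = 0.02080 mol; n(e⁻) = 2 × 0.02080 = 0.04160 mol
Q = 0.04160 × 96485 = 4014 C
t = 4014 / 9.33 = 430.2 s = 7.17 min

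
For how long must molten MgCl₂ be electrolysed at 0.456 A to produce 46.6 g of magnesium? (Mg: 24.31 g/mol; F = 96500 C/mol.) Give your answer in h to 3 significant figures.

225 h

n(Mg) = 46.6 / 24.31 = 1.917 mol
Mg²⁺ + 2e⁻ → Mg, so n(e⁻) = 2 × 1.917 = 3.834 mol
Q = 3.834 × 96500 = 3.700×10^5 C
t = Q / I = 3.700×10^5 / 0.456 = 8.114×10^5 s = 225 h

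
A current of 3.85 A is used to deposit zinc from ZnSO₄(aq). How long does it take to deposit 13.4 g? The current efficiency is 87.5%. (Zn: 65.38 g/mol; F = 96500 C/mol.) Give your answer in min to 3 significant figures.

n(Zn) = 13.4 / 65.38 = 0.2050 mol
Zn²⁺ + 2e⁻ → Zn, so n(e⁻) = 2 × 0.2050 = 0.4100 mol
Q = 0.4100 × 96500 / 0.875 = 45220 C
t = Q / I = 45220 / 3.85 = 11750 s = 196 min

196 min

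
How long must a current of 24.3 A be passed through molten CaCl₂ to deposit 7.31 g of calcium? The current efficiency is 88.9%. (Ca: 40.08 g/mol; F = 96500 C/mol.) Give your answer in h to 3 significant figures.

0.453 h

n(Ca) = 7.31 / 40.08 = 0.1824 mol
Ca²⁺ + 2e⁻ → Ca, so n(e⁻) = 2 × 0.1824 = 0.3648 mol
Q = 0.3648 × 96500 / 0.889 = 39600 C
t = Q / I = 39600 / 24.3 = 1630 s = 0.453 h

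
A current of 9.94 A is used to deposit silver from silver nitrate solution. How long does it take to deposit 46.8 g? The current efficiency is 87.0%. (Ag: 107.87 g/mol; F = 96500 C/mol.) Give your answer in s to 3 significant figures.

n(Ag) = 46.8 / 107.87 = 0.4339 mol
Ag⁺ + e⁻ → Ag, so n(e⁻) = 0.4339 mol
Q = 0.4339 × 96500 / 0.870 = 48130 C
t = Q / I = 48130 / 9.94 = 4842 s

4840 s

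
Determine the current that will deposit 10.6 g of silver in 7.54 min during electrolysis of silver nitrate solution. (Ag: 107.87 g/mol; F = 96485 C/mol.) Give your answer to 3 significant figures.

21.0 A

n(Ag) = 10.6 / 107.87 = 0.09827 mol
Ag⁺ + e⁻ → Ag, so n(e⁻) = 0.09827 mol
Q = 0.09827 × 96485 = 9482 C
I = Q / t = 9482 / 452.4 s = 21.0 A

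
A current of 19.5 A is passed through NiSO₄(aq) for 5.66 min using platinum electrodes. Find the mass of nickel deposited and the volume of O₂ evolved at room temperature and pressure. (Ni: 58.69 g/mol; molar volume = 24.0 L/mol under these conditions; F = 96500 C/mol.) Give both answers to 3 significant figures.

2.01 g Ni; 0.412 L O₂

Q = 19.5 × 339.6 = 6622 C; n(e⁻) = 6622 / 96500 = 0.06862 mol
Cathode: Ni²⁺ + 2e⁻ → Ni → n(Ni) = 0.06862/2 = 0.03431 mol → 2.01 g
Anode: 2H₂O → O₂ + 4H⁺ + 4e⁻ → n(O₂) = 0.06862/4 = 0.01716 mol → 0.412 L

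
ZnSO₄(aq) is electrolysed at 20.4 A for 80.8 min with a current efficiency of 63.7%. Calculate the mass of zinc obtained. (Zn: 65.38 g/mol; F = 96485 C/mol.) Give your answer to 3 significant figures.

Q = 20.4 × 4848 = 98900 C
n(e⁻) = 98900 / 96485 = 1.025 mol
Zn²⁺ + 2e⁻ → Zn, so theoretical m(Zn) = 0.5125 × 65.38 = 33.51 g
Actual mass = 63.7% × 33.51 = 21.3 g

21.3 g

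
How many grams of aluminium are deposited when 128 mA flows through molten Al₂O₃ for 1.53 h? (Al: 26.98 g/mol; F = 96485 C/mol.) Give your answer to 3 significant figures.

Q = 0.128 A × 5508 s = 705.0 C
n(e⁻) = Q/F = 705.0/96485 = 0.007307 mol
Al³⁺ + 3e⁻ → Al, so n(Al) = 0.007307 / 3 = 0.002436 mol
m = 0.002436 × 26.98 = 0.0657 g

0.0657 g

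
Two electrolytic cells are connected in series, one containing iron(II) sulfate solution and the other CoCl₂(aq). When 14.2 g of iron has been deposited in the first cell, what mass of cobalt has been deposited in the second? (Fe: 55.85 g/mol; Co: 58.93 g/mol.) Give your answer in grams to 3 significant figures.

15.0 g

n(Fe) = 14.2 / 55.85 = 0.2543 mol
Fe²⁺ + 2e⁻ → Fe, so n(e⁻) = 2 × 0.2543 = 0.5086 mol
Same current for the same time ⇒ same n(e⁻) = 0.5086 mol in both cells.
Co²⁺ + 2e⁻ → Co, so n(Co) = 0.5086 / 2 = 0.2543 mol
m(Co) = 0.2543 × 58.93 = 15.0 g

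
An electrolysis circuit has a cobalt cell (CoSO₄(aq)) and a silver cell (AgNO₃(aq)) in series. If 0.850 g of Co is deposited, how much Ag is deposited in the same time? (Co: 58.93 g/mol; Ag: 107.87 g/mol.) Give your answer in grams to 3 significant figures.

n(Co) = 0.850 / 58.93 = 0.01442 mol
Co²⁺ + 2e⁻ → Co, so n(e⁻) = 2 × 0.01442 = 0.02884 mol
Since the cells are in series, n(e⁻) in the Ag cell is also 0.02884 mol.
Ag⁺ + e⁻ → Ag, so n(Ag) = 0.02884 mol
m(Ag) = 0.02884 × 107.87 = 3.11 g

3.11 g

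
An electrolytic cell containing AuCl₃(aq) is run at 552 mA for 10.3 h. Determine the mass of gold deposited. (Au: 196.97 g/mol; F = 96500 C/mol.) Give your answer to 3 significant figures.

Q = 0.552 A × 37080 s = 20470 C
n(e⁻) = Q/F = 20470/96500 = 0.2121 mol
Au³⁺ + 3e⁻ → Au, so n(Au) = 0.2121 / 3 = 0.07070 mol
m = 0.07070 × 196.97 = 13.9 g

13.9 g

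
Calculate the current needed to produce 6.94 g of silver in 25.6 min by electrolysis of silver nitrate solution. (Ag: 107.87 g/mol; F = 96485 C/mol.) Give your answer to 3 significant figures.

n(Ag) = 6.94 / 107.87 = 0.06434 mol
Ag⁺ + e⁻ → Ag, so n(e⁻) = 0.06434 mol
Q = 0.06434 × 96485 = 6208 C
I = Q / t = 6208 / 1536 s = 4.04 A

4.04 A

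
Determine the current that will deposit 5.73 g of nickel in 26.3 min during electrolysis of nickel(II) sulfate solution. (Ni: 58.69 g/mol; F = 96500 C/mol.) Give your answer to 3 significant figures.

11.9 A

n(Ni) = 5.73 / 58.69 = 0.09763 mol
Ni²⁺ + 2e⁻ → Ni, so n(e⁻) = 2 × 0.09763 = 0.1953 mol
Q = 0.1953 × 96500 = 18850 C
I = Q / t = 18850 / 1578 s = 11.9 A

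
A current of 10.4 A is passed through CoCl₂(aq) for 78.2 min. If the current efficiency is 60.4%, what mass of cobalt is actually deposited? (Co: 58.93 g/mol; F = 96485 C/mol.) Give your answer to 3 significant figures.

9.00 g

Q = 10.4 × 4692 = 48800 C
n(e⁻) = 48800 / 96485 = 0.5058 mol
Co²⁺ + 2e⁻ → Co, so theoretical m(Co) = 0.2529 × 58.93 = 14.90 g
Actual mass = 60.4% × 14.90 = 9.00 g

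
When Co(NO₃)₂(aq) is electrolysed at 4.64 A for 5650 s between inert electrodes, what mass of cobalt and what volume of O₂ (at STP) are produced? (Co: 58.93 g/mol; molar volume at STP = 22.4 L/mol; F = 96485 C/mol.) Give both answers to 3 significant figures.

Q = 4.64 × 5650 = 26220 C; n(e⁻) = 26220 / 96485 = 0.2718 mol
Cathode: Co²⁺ + 2e⁻ → Co → n(Co) = 0.2718/2 = 0.1359 mol → 8.01 g
Anode: 2H₂O → O₂ + 4H⁺ + 4e⁻ → n(O₂) = 0.2718/4 = 0.06795 mol → 1.52 L

8.01 g Co; 1.52 L O₂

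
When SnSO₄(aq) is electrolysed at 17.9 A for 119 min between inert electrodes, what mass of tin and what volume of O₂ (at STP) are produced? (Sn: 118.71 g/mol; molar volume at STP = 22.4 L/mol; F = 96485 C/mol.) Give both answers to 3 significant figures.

Q = 17.9 × 7140 = 1.278×10^5 C; n(e⁻) = 1.278×10^5 / 96485 = 1.325 mol
Cathode: Sn²⁺ + 2e⁻ → Sn → n(Sn) = 1.325/2 = 0.6625 mol → 78.6 g
Anode: 2H₂O → O₂ + 4H⁺ + 4e⁻ → n(O₂) = 1.325/4 = 0.3313 mol → 7.42 L

78.6 g Sn; 7.42 L O₂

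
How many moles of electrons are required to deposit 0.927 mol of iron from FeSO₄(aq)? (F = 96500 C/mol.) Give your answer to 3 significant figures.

1.85 mol

Fe²⁺ + 2e⁻ → Fe, so n(e⁻) = 2 × 0.927 = 1.854 mol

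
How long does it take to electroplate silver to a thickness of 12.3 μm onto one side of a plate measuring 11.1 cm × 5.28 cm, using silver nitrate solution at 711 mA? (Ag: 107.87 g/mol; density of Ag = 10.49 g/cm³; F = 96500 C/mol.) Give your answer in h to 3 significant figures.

0.264 h

Plated area = 11.1 × 5.28 = 58.61 cm²
Volume = 58.61 × 12.3×10⁻⁴ cm = 0.07209 cm³
m(Ag) = 0.07209 × 10.49 = 0.7562 g
n(Ag) = 0.7562 / 107.87 = 0.007010 mol; n(e⁻) = 0.007010 mol
Q = 0.007010 × 96500 = 676.5 C
t = 676.5 / 0.711 = 951.5 s = 0.264 h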